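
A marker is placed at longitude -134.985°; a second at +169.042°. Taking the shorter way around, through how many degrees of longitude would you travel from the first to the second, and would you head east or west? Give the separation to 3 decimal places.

55.973° west

Raw difference: 169.042 − -134.985 = 304.027°.
Normalise into (−180°, 180°]: 304.027° − 360° = -55.973°.
Negative ⇒ the second point lies to the west; separation 55.973°.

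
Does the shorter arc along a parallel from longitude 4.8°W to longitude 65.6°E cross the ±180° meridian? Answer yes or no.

Signed shortest Δλ = ((65.6 − -4.8 + 180) mod 360) − 180 = 70.4°.
Going east by 70.4° from -4.8° reaches +65.6° without touching 180°.

No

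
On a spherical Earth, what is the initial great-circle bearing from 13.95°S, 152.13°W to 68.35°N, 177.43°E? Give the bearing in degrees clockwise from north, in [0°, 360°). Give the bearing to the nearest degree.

349°

Δλ = 177.43 − -152.13 = 329.56°; wrapped into (−180°, 180°]: -30.44°.
θ = atan2( sin Δλ · cos φ₂ , cos φ₁ · sin φ₂ − sin φ₁ · cos φ₂ · cos Δλ )
  = atan2(-0.18692, 0.97872) = -10.812° → normalised to [0°, 360°): 349.188°.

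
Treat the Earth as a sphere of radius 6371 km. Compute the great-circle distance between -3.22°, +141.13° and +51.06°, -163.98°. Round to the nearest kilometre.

7951 km

Δλ = -163.98 − 141.13 = -305.11°; wrapped into (−180°, 180°]: 54.89°.
Δφ = 51.06 − -3.22 = 54.28°.
a = sin²(Δφ/2) + cos φ₁ · cos φ₂ · sin²(Δλ/2) = 0.341388.
c = 2·atan2(√a, √(1−a)) = 1.24800 rad → d = 6371·c ≈ 7950.98 km.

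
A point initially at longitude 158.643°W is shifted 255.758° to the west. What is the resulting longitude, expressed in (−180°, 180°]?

54.401°W

Start at -158.643°; shift −255.758° → -414.401°.
-414.401° lies outside (−180°, 180°]; add 360° → -54.401°.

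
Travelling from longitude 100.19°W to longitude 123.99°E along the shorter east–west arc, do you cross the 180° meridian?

Yes

Naïve |123.99 − -100.19| = 224.18° > 180°, so the shorter arc goes the other way round — across 180°.
Signed shortest Δλ = ((123.99 − -100.19 + 180) mod 360) − 180 = -135.82°.
Going west by 135.82° from -100.19° passes through 180° before reaching +123.99°.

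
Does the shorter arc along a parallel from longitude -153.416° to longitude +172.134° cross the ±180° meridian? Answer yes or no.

Yes

Naïve |172.134 − -153.416| = 325.55° > 180°, so the shorter arc goes the other way round — across 180°.
Signed shortest Δλ = ((172.134 − -153.416 + 180) mod 360) − 180 = -34.45°.
Going west by 34.45° from -153.416° passes through 180° before reaching +172.134°.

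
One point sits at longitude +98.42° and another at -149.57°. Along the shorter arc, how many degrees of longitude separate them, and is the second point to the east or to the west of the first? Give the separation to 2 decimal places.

Raw difference: -149.57 − 98.42 = -247.99°.
Normalise into (−180°, 180°]: -247.99° + 360° = 112.01°.
Positive ⇒ the second point lies to the east; separation 112.01°.

112.01° east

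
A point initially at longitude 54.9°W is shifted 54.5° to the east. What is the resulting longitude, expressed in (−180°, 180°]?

0.4°W

Start at -54.9°; shift +54.5° → -0.4°.
-0.4° already lies in (−180°, 180°].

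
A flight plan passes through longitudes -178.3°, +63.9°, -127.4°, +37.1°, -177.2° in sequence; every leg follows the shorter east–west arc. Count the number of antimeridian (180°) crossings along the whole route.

3

Leg 1: -178.3° → +63.9°, shortest Δλ = -117.8° (west) — crosses 180°.
Leg 2: +63.9° → -127.4°, shortest Δλ = 168.7° (east) — crosses 180°.
Leg 3: -127.4° → +37.1°, shortest Δλ = 164.5° (east) — does not cross 180°.
Leg 4: +37.1° → -177.2°, shortest Δλ = 145.7° (east) — crosses 180°.
Total crossings: 3.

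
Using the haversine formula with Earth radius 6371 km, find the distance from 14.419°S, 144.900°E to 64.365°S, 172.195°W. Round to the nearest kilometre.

6438 km

Δλ = -172.195 − 144.900 = -317.095°; wrapped into (−180°, 180°]: 42.905°.
Δφ = -64.365 − -14.419 = -49.946°.
a = sin²(Δφ/2) + cos φ₁ · cos φ₂ · sin²(Δλ/2) = 0.234291.
c = 2·atan2(√a, √(1−a)) = 1.01052 rad → d = 6371·c ≈ 6438.04 km.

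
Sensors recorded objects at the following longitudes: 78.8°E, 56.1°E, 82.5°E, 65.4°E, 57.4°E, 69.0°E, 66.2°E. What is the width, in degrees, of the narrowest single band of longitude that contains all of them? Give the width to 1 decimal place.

Sort the longitudes: +56.1°, +57.4°, +65.4°, +66.2°, +69.0°, +78.8°, +82.5°.
Eastward gaps between consecutive values (wrapping around): 1.3°, 8.0°, 0.8°, 2.8°, 9.8°, 3.7°, 333.6°.
Largest gap = 333.6° ⇒ minimal covering band is its complement: 360° − 333.6° = 26.4°.
Band runs from +56.1° eastward to +82.5°.

26.4°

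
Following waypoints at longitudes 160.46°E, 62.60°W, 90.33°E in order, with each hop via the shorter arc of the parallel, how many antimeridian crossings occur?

1

Leg 1: +160.46° → -62.60°, shortest Δλ = 136.94° (east) — crosses 180°.
Leg 2: -62.60° → +90.33°, shortest Δλ = 152.93° (east) — does not cross 180°.
Total crossings: 1.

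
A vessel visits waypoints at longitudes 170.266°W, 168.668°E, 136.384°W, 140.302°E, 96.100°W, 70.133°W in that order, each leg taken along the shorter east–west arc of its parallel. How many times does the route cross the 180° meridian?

Leg 1: -170.266° → +168.668°, shortest Δλ = -21.066° (west) — crosses 180°.
Leg 2: +168.668° → -136.384°, shortest Δλ = 54.948° (east) — crosses 180°.
Leg 3: -136.384° → +140.302°, shortest Δλ = -83.314° (west) — crosses 180°.
Leg 4: +140.302° → -96.100°, shortest Δλ = 123.598° (east) — crosses 180°.
Leg 5: -96.100° → -70.133°, shortest Δλ = 25.967° (east) — does not cross 180°.
Total crossings: 4.

4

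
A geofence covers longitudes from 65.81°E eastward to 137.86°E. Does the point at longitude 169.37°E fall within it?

No

Band width going east from +65.81° to +137.86°: ((137.86 − 65.81) mod 360) = 72.05°.
Offset of +169.37° east of the west edge: ((169.37 − 65.81) mod 360) = 103.56°.
103.56° > 72.05° ⇒ outside.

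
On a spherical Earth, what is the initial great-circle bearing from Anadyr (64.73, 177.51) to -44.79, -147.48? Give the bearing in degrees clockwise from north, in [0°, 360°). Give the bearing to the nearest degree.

154°

Δλ = -147.48 − 177.51 = -324.99°; wrapped into (−180°, 180°]: 35.01°.
θ = atan2( sin Δλ · cos φ₂ , cos φ₁ · sin φ₂ − sin φ₁ · cos φ₂ · cos Δλ )
  = atan2(0.40717, -0.82640) = 153.771° → normalised to [0°, 360°): 153.771°.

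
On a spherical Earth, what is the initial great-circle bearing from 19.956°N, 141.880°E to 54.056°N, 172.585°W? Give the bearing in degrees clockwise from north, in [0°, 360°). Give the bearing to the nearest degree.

34°

Δλ = -172.585 − 141.880 = -314.465°; wrapped into (−180°, 180°]: 45.535°.
θ = atan2( sin Δλ · cos φ₂ , cos φ₁ · sin φ₂ − sin φ₁ · cos φ₂ · cos Δλ )
  = atan2(0.41893, 0.62065) = 34.019° → normalised to [0°, 360°): 34.019°.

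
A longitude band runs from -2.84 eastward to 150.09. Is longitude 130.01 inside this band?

Band width going east from -2.84° to +150.09°: ((150.09 − -2.84) mod 360) = 152.93°.
Offset of +130.01° east of the west edge: ((130.01 − -2.84) mod 360) = 132.85°.
132.85° ≤ 152.93° ⇒ inside.

Yes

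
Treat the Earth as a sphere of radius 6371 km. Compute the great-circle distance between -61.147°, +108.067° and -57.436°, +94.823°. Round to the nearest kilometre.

856 km

Δλ = 94.823 − 108.067 = -13.244°.
Δφ = -57.436 − -61.147 = 3.711°.
a = sin²(Δφ/2) + cos φ₁ · cos φ₂ · sin²(Δλ/2) = 0.004502.
c = 2·atan2(√a, √(1−a)) = 0.13430 rad → d = 6371·c ≈ 855.64 km.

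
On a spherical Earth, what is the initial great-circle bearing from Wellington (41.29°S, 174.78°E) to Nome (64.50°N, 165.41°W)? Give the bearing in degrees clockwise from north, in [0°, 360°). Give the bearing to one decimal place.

8.8°

Δλ = -165.41 − 174.78 = -340.19°; wrapped into (−180°, 180°]: 19.81°.
θ = atan2( sin Δλ · cos φ₂ , cos φ₁ · sin φ₂ − sin φ₁ · cos φ₂ · cos Δλ )
  = atan2(0.14590, 0.94545) = 8.773° → normalised to [0°, 360°): 8.773°.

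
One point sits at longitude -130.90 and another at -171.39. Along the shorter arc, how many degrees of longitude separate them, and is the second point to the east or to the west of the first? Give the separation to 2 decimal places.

40.49° west

Raw difference: -171.39 − -130.90 = -40.49°.
Normalise into (−180°, 180°]: -40.49° stays -40.49°.
Negative ⇒ the second point lies to the west; separation 40.49°.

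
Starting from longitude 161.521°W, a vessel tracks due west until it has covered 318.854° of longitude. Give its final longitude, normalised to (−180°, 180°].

120.375°W

Start at -161.521°; shift −318.854° → -480.375°.
-480.375° lies outside (−180°, 180°]; add 360° → -120.375°.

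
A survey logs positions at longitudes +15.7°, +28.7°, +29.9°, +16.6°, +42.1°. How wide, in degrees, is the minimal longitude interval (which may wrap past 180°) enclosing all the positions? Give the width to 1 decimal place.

26.4°

Sort the longitudes: +15.7°, +16.6°, +28.7°, +29.9°, +42.1°.
Eastward gaps between consecutive values (wrapping around): 0.9°, 12.1°, 1.2°, 12.2°, 333.6°.
Largest gap = 333.6° ⇒ minimal covering band is its complement: 360° − 333.6° = 26.4°.
Band runs from +15.7° eastward to +42.1°.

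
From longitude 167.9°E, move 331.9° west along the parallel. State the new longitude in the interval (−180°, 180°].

Start at +167.9°; shift −331.9° → -164.0°.
-164.0° already lies in (−180°, 180°].

164.0°W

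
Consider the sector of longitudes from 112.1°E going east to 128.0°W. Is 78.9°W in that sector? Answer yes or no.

Band width going east from +112.1° to -128.0°: ((-128.0 − 112.1) mod 360) = 119.9°.
Offset of -78.9° east of the west edge: ((-78.9 − 112.1) mod 360) = 169.0°.
169.0° > 119.9° ⇒ outside.

No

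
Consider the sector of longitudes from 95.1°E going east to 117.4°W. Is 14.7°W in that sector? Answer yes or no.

Band width going east from +95.1° to -117.4°: ((-117.4 − 95.1) mod 360) = 147.5°.
Offset of -14.7° east of the west edge: ((-14.7 − 95.1) mod 360) = 250.2°.
250.2° > 147.5° ⇒ outside.

No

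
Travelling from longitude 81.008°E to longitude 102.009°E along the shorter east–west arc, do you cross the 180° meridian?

Signed shortest Δλ = ((102.009 − 81.008 + 180) mod 360) − 180 = 21.001°.
Going east by 21.001° from +81.008° reaches +102.009° without touching 180°.

No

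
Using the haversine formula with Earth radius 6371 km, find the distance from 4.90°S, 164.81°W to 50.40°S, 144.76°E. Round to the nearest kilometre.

6888 km

Δλ = 144.76 − -164.81 = 309.57°; wrapped into (−180°, 180°]: -50.43°.
Δφ = -50.40 − -4.90 = -45.50°.
a = sin²(Δφ/2) + cos φ₁ · cos φ₂ · sin²(Δλ/2) = 0.264809.
c = 2·atan2(√a, √(1−a)) = 1.08107 rad → d = 6371·c ≈ 6887.51 km.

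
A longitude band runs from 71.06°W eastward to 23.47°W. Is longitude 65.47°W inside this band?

Yes

Band width going east from -71.06° to -23.47°: ((-23.47 − -71.06) mod 360) = 47.59°.
Offset of -65.47° east of the west edge: ((-65.47 − -71.06) mod 360) = 5.59°.
5.59° ≤ 47.59° ⇒ inside.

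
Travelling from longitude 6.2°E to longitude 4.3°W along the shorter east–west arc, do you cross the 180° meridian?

Signed shortest Δλ = ((-4.3 − 6.2 + 180) mod 360) − 180 = -10.5°.
Going west by 10.5° from +6.2° reaches -4.3° without touching 180°.

No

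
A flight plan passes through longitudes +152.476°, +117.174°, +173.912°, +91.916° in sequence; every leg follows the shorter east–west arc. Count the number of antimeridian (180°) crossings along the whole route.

0

Leg 1: +152.476° → +117.174°, shortest Δλ = -35.302° (west) — does not cross 180°.
Leg 2: +117.174° → +173.912°, shortest Δλ = 56.738° (east) — does not cross 180°.
Leg 3: +173.912° → +91.916°, shortest Δλ = -81.996° (west) — does not cross 180°.
Total crossings: 0.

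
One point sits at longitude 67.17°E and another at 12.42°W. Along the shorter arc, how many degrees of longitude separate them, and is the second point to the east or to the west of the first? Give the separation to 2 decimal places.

Raw difference: -12.42 − 67.17 = -79.59°.
Normalise into (−180°, 180°]: -79.59° stays -79.59°.
Negative ⇒ the second point lies to the west; separation 79.59°.

79.59° west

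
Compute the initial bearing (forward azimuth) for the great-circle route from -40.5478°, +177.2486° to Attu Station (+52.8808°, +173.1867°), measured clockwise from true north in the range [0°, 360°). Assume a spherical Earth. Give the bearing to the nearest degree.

358°

Δλ = 173.1867 − 177.2486 = -4.0619°.
θ = atan2( sin Δλ · cos φ₂ , cos φ₁ · sin φ₂ − sin φ₁ · cos φ₂ · cos Δλ )
  = atan2(-0.04275, 0.99722) = -2.455° → normalised to [0°, 360°): 357.545°.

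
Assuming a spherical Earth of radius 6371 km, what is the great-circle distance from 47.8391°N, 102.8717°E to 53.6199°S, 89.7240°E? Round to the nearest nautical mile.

6128 nmi

Δλ = 89.7240 − 102.8717 = -13.1477°.
Δφ = -53.6199 − 47.8391 = -101.4590°.
a = sin²(Δφ/2) + cos φ₁ · cos φ₂ · sin²(Δλ/2) = 0.604551.
c = 2·atan2(√a, √(1−a)) = 1.78145 rad → d = 6371·c ≈ 11349.64 km ≈ 6128.32 nmi.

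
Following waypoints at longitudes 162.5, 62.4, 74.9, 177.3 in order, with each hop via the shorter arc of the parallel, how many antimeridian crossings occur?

Leg 1: +162.5° → +62.4°, shortest Δλ = -100.1° (west) — does not cross 180°.
Leg 2: +62.4° → +74.9°, shortest Δλ = 12.5° (east) — does not cross 180°.
Leg 3: +74.9° → +177.3°, shortest Δλ = 102.4° (east) — does not cross 180°.
Total crossings: 0.

0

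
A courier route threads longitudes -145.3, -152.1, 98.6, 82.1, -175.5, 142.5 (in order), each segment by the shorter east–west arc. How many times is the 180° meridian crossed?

3

Leg 1: -145.3° → -152.1°, shortest Δλ = -6.8° (west) — does not cross 180°.
Leg 2: -152.1° → +98.6°, shortest Δλ = -109.3° (west) — crosses 180°.
Leg 3: +98.6° → +82.1°, shortest Δλ = -16.5° (west) — does not cross 180°.
Leg 4: +82.1° → -175.5°, shortest Δλ = 102.4° (east) — crosses 180°.
Leg 5: -175.5° → +142.5°, shortest Δλ = -42.0° (west) — crosses 180°.
Total crossings: 3.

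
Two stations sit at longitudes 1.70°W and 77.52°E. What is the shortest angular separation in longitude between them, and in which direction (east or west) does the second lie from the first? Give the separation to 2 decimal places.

Raw difference: 77.52 − -1.70 = 79.22°.
Normalise into (−180°, 180°]: 79.22° stays 79.22°.
Positive ⇒ the second point lies to the east; separation 79.22°.

79.22° east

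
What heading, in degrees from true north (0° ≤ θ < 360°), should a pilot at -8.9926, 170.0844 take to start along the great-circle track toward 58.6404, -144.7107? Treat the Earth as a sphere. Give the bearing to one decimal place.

Δλ = -144.7107 − 170.0844 = -314.7951°; wrapped into (−180°, 180°]: 45.2049°.
θ = atan2( sin Δλ · cos φ₂ , cos φ₁ · sin φ₂ − sin φ₁ · cos φ₂ · cos Δλ )
  = atan2(0.36930, 0.90073) = 22.293° → normalised to [0°, 360°): 22.293°.

22.3°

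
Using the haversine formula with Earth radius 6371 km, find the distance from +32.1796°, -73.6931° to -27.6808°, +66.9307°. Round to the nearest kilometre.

16209 km

Δλ = 66.9307 − -73.6931 = 140.6238°.
Δφ = -27.6808 − 32.1796 = -59.8604°.
a = sin²(Δφ/2) + cos φ₁ · cos φ₂ · sin²(Δλ/2) = 0.913389.
c = 2·atan2(√a, √(1−a)) = 2.54415 rad → d = 6371·c ≈ 16208.78 km.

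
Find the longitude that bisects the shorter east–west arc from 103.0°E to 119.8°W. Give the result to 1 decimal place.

171.6°E

Signed shortest Δλ from +103.0° to -119.8° is +137.2°.
Midpoint longitude = +103.0° + (+137.2°)/2 = +103.0° + 68.6° = +171.6°.
(The naïve average (+103.0 + -119.8)/2 = -8.4° is on the wrong side of the globe.)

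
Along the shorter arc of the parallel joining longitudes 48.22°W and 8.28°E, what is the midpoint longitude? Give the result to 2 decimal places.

Signed shortest Δλ from -48.22° to +8.28° is +56.50°.
Midpoint longitude = -48.22° + (+56.50°)/2 = -48.22° + 28.25° = -19.97°.

19.97°W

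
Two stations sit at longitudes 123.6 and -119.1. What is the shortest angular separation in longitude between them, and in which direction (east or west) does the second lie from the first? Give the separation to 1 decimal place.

117.3° east

Raw difference: -119.1 − 123.6 = -242.7°.
Normalise into (−180°, 180°]: -242.7° + 360° = 117.3°.
Positive ⇒ the second point lies to the east; separation 117.3°.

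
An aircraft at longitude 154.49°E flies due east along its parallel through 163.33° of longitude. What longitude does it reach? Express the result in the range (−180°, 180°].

Start at +154.49°; shift +163.33° → +317.82°.
+317.82° lies outside (−180°, 180°]; subtract 360° → -42.18°.

42.18°W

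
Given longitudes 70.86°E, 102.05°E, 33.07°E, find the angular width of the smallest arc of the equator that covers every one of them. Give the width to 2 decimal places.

Sort the longitudes: +33.07°, +70.86°, +102.05°.
Eastward gaps between consecutive values (wrapping around): 37.79°, 31.19°, 291.02°.
Largest gap = 291.02° ⇒ minimal covering band is its complement: 360° − 291.02° = 68.98°.
Band runs from +33.07° eastward to +102.05°.

68.98°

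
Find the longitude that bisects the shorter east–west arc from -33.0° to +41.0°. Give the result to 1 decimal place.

Signed shortest Δλ from -33.0° to +41.0° is +74.0°.
Midpoint longitude = -33.0° + (+74.0°)/2 = -33.0° + 37.0° = +4.0°.

+4.0°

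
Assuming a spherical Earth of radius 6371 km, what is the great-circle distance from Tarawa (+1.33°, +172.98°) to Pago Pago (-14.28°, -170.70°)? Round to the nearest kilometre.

2499 km

Δλ = -170.70 − 172.98 = -343.68°; wrapped into (−180°, 180°]: 16.32°.
Δφ = -14.28 − 1.33 = -15.61°.
a = sin²(Δφ/2) + cos φ₁ · cos φ₂ · sin²(Δλ/2) = 0.037961.
c = 2·atan2(√a, √(1−a)) = 0.39218 rad → d = 6371·c ≈ 2498.57 km.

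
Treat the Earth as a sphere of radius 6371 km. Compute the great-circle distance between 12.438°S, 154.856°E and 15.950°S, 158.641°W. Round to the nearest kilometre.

Δλ = -158.641 − 154.856 = -313.497°; wrapped into (−180°, 180°]: 46.503°.
Δφ = -15.950 − -12.438 = -3.512°.
a = sin²(Δφ/2) + cos φ₁ · cos φ₂ · sin²(Δλ/2) = 0.147264.
c = 2·atan2(√a, √(1−a)) = 0.78771 rad → d = 6371·c ≈ 5018.49 km.

5018 km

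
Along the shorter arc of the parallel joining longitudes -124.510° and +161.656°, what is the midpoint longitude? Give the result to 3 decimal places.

Signed shortest Δλ from -124.510° to +161.656° is -73.834°.
Midpoint longitude = -124.510° + (-73.834°)/2 = -124.510° − 36.917° = -161.427°.
(The naïve average (-124.510 + +161.656)/2 = 18.573° is on the wrong side of the globe.)

-161.427°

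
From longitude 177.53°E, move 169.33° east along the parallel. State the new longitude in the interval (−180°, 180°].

13.14°W

Start at +177.53°; shift +169.33° → +346.86°.
+346.86° lies outside (−180°, 180°]; subtract 360° → -13.14°.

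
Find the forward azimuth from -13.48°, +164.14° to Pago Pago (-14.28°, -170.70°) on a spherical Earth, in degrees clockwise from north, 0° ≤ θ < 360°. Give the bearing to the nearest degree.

95°

Δλ = -170.70 − 164.14 = -334.84°; wrapped into (−180°, 180°]: 25.16°.
θ = atan2( sin Δλ · cos φ₂ , cos φ₁ · sin φ₂ − sin φ₁ · cos φ₂ · cos Δλ )
  = atan2(0.41201, -0.03539) = 94.910° → normalised to [0°, 360°): 94.910°.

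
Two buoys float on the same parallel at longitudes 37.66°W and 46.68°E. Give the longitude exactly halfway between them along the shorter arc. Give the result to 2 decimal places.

4.51°E

Signed shortest Δλ from -37.66° to +46.68° is +84.34°.
Midpoint longitude = -37.66° + (+84.34°)/2 = -37.66° + 42.17° = +4.51°.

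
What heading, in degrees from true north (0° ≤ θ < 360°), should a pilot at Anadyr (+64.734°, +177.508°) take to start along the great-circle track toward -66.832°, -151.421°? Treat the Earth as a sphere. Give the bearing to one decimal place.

163.8°

Δλ = -151.421 − 177.508 = -328.929°; wrapped into (−180°, 180°]: 31.071°.
θ = atan2( sin Δλ · cos φ₂ , cos φ₁ · sin φ₂ − sin φ₁ · cos φ₂ · cos Δλ )
  = atan2(0.20305, -0.69715) = 163.761° → normalised to [0°, 360°): 163.761°.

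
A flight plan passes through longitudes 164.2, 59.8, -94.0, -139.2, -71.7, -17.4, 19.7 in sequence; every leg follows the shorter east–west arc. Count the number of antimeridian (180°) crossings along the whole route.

Leg 1: +164.2° → +59.8°, shortest Δλ = -104.4° (west) — does not cross 180°.
Leg 2: +59.8° → -94.0°, shortest Δλ = -153.8° (west) — does not cross 180°.
Leg 3: -94.0° → -139.2°, shortest Δλ = -45.2° (west) — does not cross 180°.
Leg 4: -139.2° → -71.7°, shortest Δλ = 67.5° (east) — does not cross 180°.
Leg 5: -71.7° → -17.4°, shortest Δλ = 54.3° (east) — does not cross 180°.
Leg 6: -17.4° → +19.7°, shortest Δλ = 37.1° (east) — does not cross 180°.
Total crossings: 0.

0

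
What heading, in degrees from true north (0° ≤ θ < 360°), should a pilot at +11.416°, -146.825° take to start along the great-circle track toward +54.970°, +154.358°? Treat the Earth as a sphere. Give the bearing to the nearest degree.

Δλ = 154.358 − -146.825 = 301.183°; wrapped into (−180°, 180°]: -58.817°.
θ = atan2( sin Δλ · cos φ₂ , cos φ₁ · sin φ₂ − sin φ₁ · cos φ₂ · cos Δλ )
  = atan2(-0.49107, 0.74383) = -33.433° → normalised to [0°, 360°): 326.567°.

327°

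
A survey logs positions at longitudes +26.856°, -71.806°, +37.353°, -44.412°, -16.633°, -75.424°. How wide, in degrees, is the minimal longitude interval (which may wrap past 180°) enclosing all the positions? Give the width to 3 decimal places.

Sort the longitudes: -75.424°, -71.806°, -44.412°, -16.633°, +26.856°, +37.353°.
Eastward gaps between consecutive values (wrapping around): 3.618°, 27.394°, 27.779°, 43.489°, 10.497°, 247.223°.
Largest gap = 247.223° ⇒ minimal covering band is its complement: 360° − 247.223° = 112.777°.
Band runs from -75.424° eastward to +37.353°.

112.777°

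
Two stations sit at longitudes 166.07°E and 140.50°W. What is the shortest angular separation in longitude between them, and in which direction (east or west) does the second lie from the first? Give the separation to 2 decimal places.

53.43° east

Raw difference: -140.50 − 166.07 = -306.57°.
Normalise into (−180°, 180°]: -306.57° + 360° = 53.43°.
Positive ⇒ the second point lies to the east; separation 53.43°.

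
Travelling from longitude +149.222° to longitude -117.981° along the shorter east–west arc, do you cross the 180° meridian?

Yes

Naïve |-117.981 − 149.222| = 267.203° > 180°, so the shorter arc goes the other way round — across 180°.
Signed shortest Δλ = ((-117.981 − 149.222 + 180) mod 360) − 180 = 92.797°.
Going east by 92.797° from +149.222° passes through 180° before reaching -117.981°.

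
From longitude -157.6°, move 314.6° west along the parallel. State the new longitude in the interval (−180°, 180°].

Start at -157.6°; shift −314.6° → -472.2°.
-472.2° lies outside (−180°, 180°]; add 360° → -112.2°.

-112.2°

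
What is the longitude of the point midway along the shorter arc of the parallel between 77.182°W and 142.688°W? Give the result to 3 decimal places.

Signed shortest Δλ from -77.182° to -142.688° is -65.506°.
Midpoint longitude = -77.182° + (-65.506°)/2 = -77.182° − 32.753° = -109.935°.

109.935°W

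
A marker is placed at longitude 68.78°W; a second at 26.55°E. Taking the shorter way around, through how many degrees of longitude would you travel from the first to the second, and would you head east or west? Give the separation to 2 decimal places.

95.33° east

Raw difference: 26.55 − -68.78 = 95.33°.
Normalise into (−180°, 180°]: 95.33° stays 95.33°.
Positive ⇒ the second point lies to the east; separation 95.33°.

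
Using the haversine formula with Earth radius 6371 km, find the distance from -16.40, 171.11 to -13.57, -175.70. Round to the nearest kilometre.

1451 km

Δλ = -175.70 − 171.11 = -346.81°; wrapped into (−180°, 180°]: 13.19°.
Δφ = -13.57 − -16.40 = 2.83°.
a = sin²(Δφ/2) + cos φ₁ · cos φ₂ · sin²(Δλ/2) = 0.012910.
c = 2·atan2(√a, √(1−a)) = 0.22774 rad → d = 6371·c ≈ 1450.94 km.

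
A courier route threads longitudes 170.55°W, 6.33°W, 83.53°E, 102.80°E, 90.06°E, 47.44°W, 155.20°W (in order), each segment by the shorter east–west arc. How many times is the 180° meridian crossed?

0

Leg 1: -170.55° → -6.33°, shortest Δλ = 164.22° (east) — does not cross 180°.
Leg 2: -6.33° → +83.53°, shortest Δλ = 89.86° (east) — does not cross 180°.
Leg 3: +83.53° → +102.80°, shortest Δλ = 19.27° (east) — does not cross 180°.
Leg 4: +102.80° → +90.06°, shortest Δλ = -12.74° (west) — does not cross 180°.
Leg 5: +90.06° → -47.44°, shortest Δλ = -137.5° (west) — does not cross 180°.
Leg 6: -47.44° → -155.20°, shortest Δλ = -107.76° (west) — does not cross 180°.
Total crossings: 0.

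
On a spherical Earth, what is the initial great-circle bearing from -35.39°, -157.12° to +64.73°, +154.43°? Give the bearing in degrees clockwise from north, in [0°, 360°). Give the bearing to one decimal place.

340.5°

Δλ = 154.43 − -157.12 = 311.55°; wrapped into (−180°, 180°]: -48.45°.
θ = atan2( sin Δλ · cos φ₂ , cos φ₁ · sin φ₂ − sin φ₁ · cos φ₂ · cos Δλ )
  = atan2(-0.31947, 0.90119) = -19.519° → normalised to [0°, 360°): 340.481°.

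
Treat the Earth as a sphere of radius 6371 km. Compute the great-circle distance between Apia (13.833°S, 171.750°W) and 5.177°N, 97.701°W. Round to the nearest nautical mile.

Δλ = -97.701 − -171.750 = 74.049°.
Δφ = 5.177 − -13.833 = 19.010°.
a = sin²(Δφ/2) + cos φ₁ · cos φ₂ · sin²(Δλ/2) = 0.377909.
c = 2·atan2(√a, √(1−a)) = 1.32412 rad → d = 6371·c ≈ 8435.97 km ≈ 4555.06 nmi.

4555 nmi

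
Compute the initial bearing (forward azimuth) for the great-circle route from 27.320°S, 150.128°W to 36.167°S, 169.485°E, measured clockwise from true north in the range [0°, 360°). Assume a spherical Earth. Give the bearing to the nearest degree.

Δλ = 169.485 − -150.128 = 319.613°; wrapped into (−180°, 180°]: -40.387°.
θ = atan2( sin Δλ · cos φ₂ , cos φ₁ · sin φ₂ − sin φ₁ · cos φ₂ · cos Δλ )
  = atan2(-0.52309, -0.24210) = -114.836° → normalised to [0°, 360°): 245.164°.

245°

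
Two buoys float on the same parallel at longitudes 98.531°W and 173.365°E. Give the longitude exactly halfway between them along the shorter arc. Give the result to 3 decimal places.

Signed shortest Δλ from -98.531° to +173.365° is -88.104°.
Midpoint longitude = -98.531° + (-88.104°)/2 = -98.531° − 44.052° = -142.583°.
(The naïve average (-98.531 + +173.365)/2 = 37.417° is on the wrong side of the globe.)

142.583°W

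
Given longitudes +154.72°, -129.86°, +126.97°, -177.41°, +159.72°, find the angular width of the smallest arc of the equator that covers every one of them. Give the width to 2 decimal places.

103.17°

Sort the longitudes: -177.41°, -129.86°, +126.97°, +154.72°, +159.72°.
Eastward gaps between consecutive values (wrapping around): 47.55°, 256.83°, 27.75°, 5.00°, 22.87°.
Largest gap = 256.83° ⇒ minimal covering band is its complement: 360° − 256.83° = 103.17°.
Band runs from +126.97° eastward to -129.86°, crossing the antimeridian.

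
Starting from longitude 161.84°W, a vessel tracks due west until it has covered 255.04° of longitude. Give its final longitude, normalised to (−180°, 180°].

Start at -161.84°; shift −255.04° → -416.88°.
-416.88° lies outside (−180°, 180°]; add 360° → -56.88°.

56.88°W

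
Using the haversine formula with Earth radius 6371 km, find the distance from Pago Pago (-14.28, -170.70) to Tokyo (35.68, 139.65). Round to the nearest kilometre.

Δλ = 139.65 − -170.70 = 310.35°; wrapped into (−180°, 180°]: -49.65°.
Δφ = 35.68 − -14.28 = 49.96°.
a = sin²(Δφ/2) + cos φ₁ · cos φ₂ · sin²(Δλ/2) = 0.317099.
c = 2·atan2(√a, √(1−a)) = 1.19630 rad → d = 6371·c ≈ 7621.63 km.

7622 km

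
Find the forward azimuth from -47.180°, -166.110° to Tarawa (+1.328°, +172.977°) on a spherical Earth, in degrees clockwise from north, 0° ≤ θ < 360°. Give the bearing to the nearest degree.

333°

Δλ = 172.977 − -166.110 = 339.087°; wrapped into (−180°, 180°]: -20.913°.
θ = atan2( sin Δλ · cos φ₂ , cos φ₁ · sin φ₂ − sin φ₁ · cos φ₂ · cos Δλ )
  = atan2(-0.35685, 0.70074) = -26.988° → normalised to [0°, 360°): 333.012°.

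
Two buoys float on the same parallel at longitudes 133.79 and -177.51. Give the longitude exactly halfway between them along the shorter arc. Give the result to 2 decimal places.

+158.14°

Signed shortest Δλ from +133.79° to -177.51° is +48.70°.
Midpoint longitude = +133.79° + (+48.70°)/2 = +133.79° + 24.35° = +158.14°.
(The naïve average (+133.79 + -177.51)/2 = -21.86° is on the wrong side of the globe.)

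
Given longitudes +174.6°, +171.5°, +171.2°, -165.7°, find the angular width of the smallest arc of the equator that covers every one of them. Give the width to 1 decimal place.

Sort the longitudes: -165.7°, +171.2°, +171.5°, +174.6°.
Eastward gaps between consecutive values (wrapping around): 336.9°, 0.3°, 3.1°, 19.7°.
Largest gap = 336.9° ⇒ minimal covering band is its complement: 360° − 336.9° = 23.1°.
Band runs from +171.2° eastward to -165.7°, crossing the antimeridian.

23.1°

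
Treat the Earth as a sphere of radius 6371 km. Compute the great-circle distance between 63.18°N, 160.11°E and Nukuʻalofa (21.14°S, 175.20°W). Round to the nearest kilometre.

Δλ = -175.20 − 160.11 = -335.31°; wrapped into (−180°, 180°]: 24.69°.
Δφ = -21.14 − 63.18 = -84.32°.
a = sin²(Δφ/2) + cos φ₁ · cos φ₂ · sin²(Δλ/2) = 0.469749.
c = 2·atan2(√a, √(1−a)) = 1.51026 rad → d = 6371·c ≈ 9621.86 km.

9622 km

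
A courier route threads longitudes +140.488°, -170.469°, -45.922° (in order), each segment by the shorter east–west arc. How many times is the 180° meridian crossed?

Leg 1: +140.488° → -170.469°, shortest Δλ = 49.043° (east) — crosses 180°.
Leg 2: -170.469° → -45.922°, shortest Δλ = 124.547° (east) — does not cross 180°.
Total crossings: 1.

1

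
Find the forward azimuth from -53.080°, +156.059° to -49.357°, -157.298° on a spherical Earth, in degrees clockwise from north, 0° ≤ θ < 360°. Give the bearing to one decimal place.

101.7°

Δλ = -157.298 − 156.059 = -313.357°; wrapped into (−180°, 180°]: 46.643°.
θ = atan2( sin Δλ · cos φ₂ , cos φ₁ · sin φ₂ − sin φ₁ · cos φ₂ · cos Δλ )
  = atan2(0.47359, -0.09830) = 101.726° → normalised to [0°, 360°): 101.726°.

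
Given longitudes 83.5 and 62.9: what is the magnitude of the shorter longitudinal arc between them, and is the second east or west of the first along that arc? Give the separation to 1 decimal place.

Raw difference: 62.9 − 83.5 = -20.6°.
Normalise into (−180°, 180°]: -20.6° stays -20.6°.
Negative ⇒ the second point lies to the west; separation 20.6°.

20.6° west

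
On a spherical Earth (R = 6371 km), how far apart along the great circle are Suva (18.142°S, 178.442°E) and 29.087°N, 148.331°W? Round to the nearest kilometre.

Δλ = -148.331 − 178.442 = -326.773°; wrapped into (−180°, 180°]: 33.227°.
Δφ = 29.087 − -18.142 = 47.229°.
a = sin²(Δφ/2) + cos φ₁ · cos φ₂ · sin²(Δλ/2) = 0.228351.
c = 2·atan2(√a, √(1−a)) = 0.99644 rad → d = 6371·c ≈ 6348.29 km.

6348 km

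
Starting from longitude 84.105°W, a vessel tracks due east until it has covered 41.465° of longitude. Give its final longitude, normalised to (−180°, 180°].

Start at -84.105°; shift +41.465° → -42.640°.
-42.640° already lies in (−180°, 180°].

42.640°W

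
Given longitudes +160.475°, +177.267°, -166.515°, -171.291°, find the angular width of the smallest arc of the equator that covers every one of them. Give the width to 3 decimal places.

33.010°

Sort the longitudes: -171.291°, -166.515°, +160.475°, +177.267°.
Eastward gaps between consecutive values (wrapping around): 4.776°, 326.990°, 16.792°, 11.442°.
Largest gap = 326.990° ⇒ minimal covering band is its complement: 360° − 326.990° = 33.010°.
Band runs from +160.475° eastward to -166.515°, crossing the antimeridian.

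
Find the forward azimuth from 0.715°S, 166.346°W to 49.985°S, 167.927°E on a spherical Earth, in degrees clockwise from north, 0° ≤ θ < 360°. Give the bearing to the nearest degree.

200°

Δλ = 167.927 − -166.346 = 334.273°; wrapped into (−180°, 180°]: -25.727°.
θ = atan2( sin Δλ · cos φ₂ , cos φ₁ · sin φ₂ − sin φ₁ · cos φ₂ · cos Δλ )
  = atan2(-0.27911, -0.75859) = -159.800° → normalised to [0°, 360°): 200.200°.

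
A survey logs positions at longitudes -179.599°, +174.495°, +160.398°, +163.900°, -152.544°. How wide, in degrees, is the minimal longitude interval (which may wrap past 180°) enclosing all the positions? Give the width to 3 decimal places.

Sort the longitudes: -179.599°, -152.544°, +160.398°, +163.900°, +174.495°.
Eastward gaps between consecutive values (wrapping around): 27.055°, 312.942°, 3.502°, 10.595°, 5.906°.
Largest gap = 312.942° ⇒ minimal covering band is its complement: 360° − 312.942° = 47.058°.
Band runs from +160.398° eastward to -152.544°, crossing the antimeridian.

47.058°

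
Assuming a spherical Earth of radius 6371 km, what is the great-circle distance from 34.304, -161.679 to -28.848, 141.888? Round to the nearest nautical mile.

4962 nmi

Δλ = 141.888 − -161.679 = 303.567°; wrapped into (−180°, 180°]: -56.433°.
Δφ = -28.848 − 34.304 = -63.152°.
a = sin²(Δφ/2) + cos φ₁ · cos φ₂ · sin²(Δλ/2) = 0.435932.
c = 2·atan2(√a, √(1−a)) = 1.44231 rad → d = 6371·c ≈ 9188.94 km ≈ 4961.63 nmi.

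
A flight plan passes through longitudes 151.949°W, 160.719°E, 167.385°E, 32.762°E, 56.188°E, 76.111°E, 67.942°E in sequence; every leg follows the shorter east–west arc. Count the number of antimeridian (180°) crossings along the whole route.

1

Leg 1: -151.949° → +160.719°, shortest Δλ = -47.332° (west) — crosses 180°.
Leg 2: +160.719° → +167.385°, shortest Δλ = 6.666° (east) — does not cross 180°.
Leg 3: +167.385° → +32.762°, shortest Δλ = -134.623° (west) — does not cross 180°.
Leg 4: +32.762° → +56.188°, shortest Δλ = 23.426° (east) — does not cross 180°.
Leg 5: +56.188° → +76.111°, shortest Δλ = 19.923° (east) — does not cross 180°.
Leg 6: +76.111° → +67.942°, shortest Δλ = -8.169° (west) — does not cross 180°.
Total crossings: 1.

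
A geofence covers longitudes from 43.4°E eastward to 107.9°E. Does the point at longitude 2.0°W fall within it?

No

Band width going east from +43.4° to +107.9°: ((107.9 − 43.4) mod 360) = 64.5°.
Offset of -2.0° east of the west edge: ((-2.0 − 43.4) mod 360) = 314.6°.
314.6° > 64.5° ⇒ outside.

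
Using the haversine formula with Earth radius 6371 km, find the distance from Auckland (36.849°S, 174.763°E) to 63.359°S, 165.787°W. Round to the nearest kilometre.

3228 km

Δλ = -165.787 − 174.763 = -340.550°; wrapped into (−180°, 180°]: 19.450°.
Δφ = -63.359 − -36.849 = -26.510°.
a = sin²(Δφ/2) + cos φ₁ · cos φ₂ · sin²(Δλ/2) = 0.062810.
c = 2·atan2(√a, √(1−a)) = 0.50664 rad → d = 6371·c ≈ 3227.81 km.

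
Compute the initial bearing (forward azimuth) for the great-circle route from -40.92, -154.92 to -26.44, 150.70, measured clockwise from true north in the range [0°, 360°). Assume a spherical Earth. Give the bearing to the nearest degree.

Δλ = 150.70 − -154.92 = 305.62°; wrapped into (−180°, 180°]: -54.38°.
θ = atan2( sin Δλ · cos φ₂ , cos φ₁ · sin φ₂ − sin φ₁ · cos φ₂ · cos Δλ )
  = atan2(-0.72787, 0.00513) = -89.596° → normalised to [0°, 360°): 270.404°.

270°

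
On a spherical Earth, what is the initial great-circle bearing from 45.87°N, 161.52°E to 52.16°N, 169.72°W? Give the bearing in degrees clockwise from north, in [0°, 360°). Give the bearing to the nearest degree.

61°

Δλ = -169.72 − 161.52 = -331.24°; wrapped into (−180°, 180°]: 28.76°.
θ = atan2( sin Δλ · cos φ₂ , cos φ₁ · sin φ₂ − sin φ₁ · cos φ₂ · cos Δλ )
  = atan2(0.29516, 0.16388) = 60.960° → normalised to [0°, 360°): 60.960°.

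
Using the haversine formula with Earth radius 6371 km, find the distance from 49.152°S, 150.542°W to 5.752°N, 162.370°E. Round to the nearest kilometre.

7612 km

Δλ = 162.370 − -150.542 = 312.912°; wrapped into (−180°, 180°]: -47.088°.
Δφ = 5.752 − -49.152 = 54.904°.
a = sin²(Δφ/2) + cos φ₁ · cos φ₂ · sin²(Δλ/2) = 0.316363.
c = 2·atan2(√a, √(1−a)) = 1.19472 rad → d = 6371·c ≈ 7611.56 km.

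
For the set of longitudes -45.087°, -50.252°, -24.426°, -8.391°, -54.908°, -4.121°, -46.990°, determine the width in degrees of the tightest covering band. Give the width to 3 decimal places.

50.787°

Sort the longitudes: -54.908°, -50.252°, -46.990°, -45.087°, -24.426°, -8.391°, -4.121°.
Eastward gaps between consecutive values (wrapping around): 4.656°, 3.262°, 1.903°, 20.661°, 16.035°, 4.270°, 309.213°.
Largest gap = 309.213° ⇒ minimal covering band is its complement: 360° − 309.213° = 50.787°.
Band runs from -54.908° eastward to -4.121°.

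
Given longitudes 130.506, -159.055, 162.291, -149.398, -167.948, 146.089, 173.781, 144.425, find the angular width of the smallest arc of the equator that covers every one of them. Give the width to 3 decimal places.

80.096°

Sort the longitudes: -167.948°, -159.055°, -149.398°, +130.506°, +144.425°, +146.089°, +162.291°, +173.781°.
Eastward gaps between consecutive values (wrapping around): 8.893°, 9.657°, 279.904°, 13.919°, 1.664°, 16.202°, 11.490°, 18.271°.
Largest gap = 279.904° ⇒ minimal covering band is its complement: 360° − 279.904° = 80.096°.
Band runs from +130.506° eastward to -149.398°, crossing the antimeridian.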